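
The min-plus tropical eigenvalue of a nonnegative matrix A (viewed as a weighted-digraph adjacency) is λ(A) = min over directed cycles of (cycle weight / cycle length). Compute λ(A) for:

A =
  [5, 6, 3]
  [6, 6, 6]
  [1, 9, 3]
λ(A) = 2

Enumerate directed cycles and compute their means (weight / length). Sample:
  cycle 0 → 0: weight = 5, length = 1, mean = 5/1 ≈ 5.000
  cycle 1 → 1: weight = 6, length = 1, mean = 6/1 ≈ 6.000
  cycle 2 → 2: weight = 3, length = 1, mean = 3/1 ≈ 3.000
  cycle 0 → 1 → 0: weight = 12, length = 2, mean = 12/2 ≈ 6.000
  cycle 0 → 2 → 0: weight = 4, length = 2, mean = 4/2 ≈ 2.000
  cycle 1 → 0 → 1: weight = 12, length = 2, mean = 12/2 ≈ 6.000
Minimum mean = 2.000, attained e.g. along the cycle 0 → 2 → 0 with weight 4 and length 2. So λ(A) = 4/2 = 2.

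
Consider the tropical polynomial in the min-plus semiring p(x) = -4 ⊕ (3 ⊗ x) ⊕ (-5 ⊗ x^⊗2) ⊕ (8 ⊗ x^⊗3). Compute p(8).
p(8) = -4

A tropical monomial a ⊗ x^⊗i evaluates to a + i · x. Evaluating each term at x = 8:
  Term 0 contributes -4 + 0 · 8 = -4
  Term 1 contributes 3 + 1 · 8 = 11
  Term 2 contributes -5 + 2 · 8 = 11
  Term 3 contributes 8 + 3 · 8 = 32
p(8) = ⊕ of these = min[-4, 11, 11, 32] = -4.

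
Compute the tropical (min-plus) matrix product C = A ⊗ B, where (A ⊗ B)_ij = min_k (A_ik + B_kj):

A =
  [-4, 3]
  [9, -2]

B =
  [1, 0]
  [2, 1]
A ⊗ B =
  [-3, -4]
  [0, -1]

Apply the min-plus product entry-by-entry:
  C[0][0] = min over k of (A[0][0] + B[0][0] = -4 + 1 = -3, A[0][1] + B[1][0] = 3 + 2 = 5) = -3 (attained at k = 0)
  C[0][1] = min over k of (A[0][0] + B[0][1] = -4 + 0 = -4, A[0][1] + B[1][1] = 3 + 1 = 4) = -4 (attained at k = 0)
  C[1][0] = min over k of (A[1][0] + B[0][0] = 9 + 1 = 10, A[1][1] + B[1][0] = -2 + 2 = 0) = 0 (attained at k = 1)
  C[1][1] = min over k of (A[1][0] + B[0][1] = 9 + 0 = 9, A[1][1] + B[1][1] = -2 + 1 = -1) = -1 (attained at k = 1)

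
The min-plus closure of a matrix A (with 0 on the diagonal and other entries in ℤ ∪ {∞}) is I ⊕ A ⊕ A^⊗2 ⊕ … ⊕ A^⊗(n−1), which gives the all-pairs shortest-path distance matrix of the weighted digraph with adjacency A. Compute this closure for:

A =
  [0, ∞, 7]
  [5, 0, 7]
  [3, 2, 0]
Closure =
  [0, 9, 7]
  [5, 0, 7]
  [3, 2, 0]

This is the Floyd-Warshall all-pairs shortest-path computation. For each intermediate vertex k = 0, 1, …, 2, update dist[i][j] ← min(dist[i][j], dist[i][k] + dist[k][j]). The final matrix gives, for each (i, j), the minimum total weight of any directed path from i to j (possibly empty when i = j).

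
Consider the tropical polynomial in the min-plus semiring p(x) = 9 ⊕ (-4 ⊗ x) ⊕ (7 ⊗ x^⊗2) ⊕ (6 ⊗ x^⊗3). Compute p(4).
p(4) = 0

A tropical monomial a ⊗ x^⊗i evaluates to a + i · x. Evaluating each term at x = 4:
  Term 0 contributes 9 + 0 · 4 = 9
  Term 1 contributes -4 + 1 · 4 = 0
  Term 2 contributes 7 + 2 · 4 = 15
  Term 3 contributes 6 + 3 · 4 = 18
p(4) = ⊕ of these = min[9, 0, 15, 18] = 0.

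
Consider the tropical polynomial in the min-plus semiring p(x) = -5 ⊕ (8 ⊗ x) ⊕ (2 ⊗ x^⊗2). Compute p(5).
p(5) = -5

A tropical monomial a ⊗ x^⊗i evaluates to a + i · x. Evaluating each term at x = 5:
  Term 0 contributes -5 + 0 · 5 = -5
  Term 1 contributes 8 + 1 · 5 = 13
  Term 2 contributes 2 + 2 · 5 = 12
p(5) = ⊕ of these = min[-5, 13, 12] = -5.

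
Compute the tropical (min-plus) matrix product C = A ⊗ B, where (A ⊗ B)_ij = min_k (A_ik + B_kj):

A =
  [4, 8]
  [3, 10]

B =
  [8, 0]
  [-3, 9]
A ⊗ B =
  [5, 4]
  [7, 3]

Apply the min-plus product entry-by-entry:
  C[0][0] = min over k of (A[0][0] + B[0][0] = 4 + 8 = 12, A[0][1] + B[1][0] = 8 + -3 = 5) = 5 (attained at k = 1)
  C[0][1] = min over k of (A[0][0] + B[0][1] = 4 + 0 = 4, A[0][1] + B[1][1] = 8 + 9 = 17) = 4 (attained at k = 0)
  C[1][0] = min over k of (A[1][0] + B[0][0] = 3 + 8 = 11, A[1][1] + B[1][0] = 10 + -3 = 7) = 7 (attained at k = 1)
  C[1][1] = min over k of (A[1][0] + B[0][1] = 3 + 0 = 3, A[1][1] + B[1][1] = 10 + 9 = 19) = 3 (attained at k = 0)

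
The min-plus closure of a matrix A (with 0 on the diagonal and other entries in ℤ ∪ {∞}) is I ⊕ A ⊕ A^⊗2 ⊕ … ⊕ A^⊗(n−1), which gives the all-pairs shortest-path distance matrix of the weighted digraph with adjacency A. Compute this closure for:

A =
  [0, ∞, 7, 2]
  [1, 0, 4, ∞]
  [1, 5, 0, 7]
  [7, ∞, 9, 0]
Closure =
  [0, 12, 7, 2]
  [1, 0, 4, 3]
  [1, 5, 0, 3]
  [7, 14, 9, 0]

This is the Floyd-Warshall all-pairs shortest-path computation. For each intermediate vertex k = 0, 1, …, 3, update dist[i][j] ← min(dist[i][j], dist[i][k] + dist[k][j]). The final matrix gives, for each (i, j), the minimum total weight of any directed path from i to j (possibly empty when i = j).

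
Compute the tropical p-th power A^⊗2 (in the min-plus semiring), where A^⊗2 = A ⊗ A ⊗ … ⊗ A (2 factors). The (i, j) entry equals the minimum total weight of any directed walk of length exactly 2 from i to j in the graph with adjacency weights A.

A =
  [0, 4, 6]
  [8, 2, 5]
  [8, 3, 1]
A^⊗2 =
  [0, 4, 6]
  [8, 4, 6]
  [8, 4, 2]

Each entry (A^⊗2)_ij equals the minimum over all length-2 walks i = v_0 → v_1 → … → v_2 = j of Σ_t A[v_t][v_{t+1}]. For example, for (i, j) = (0, 2) we minimise over 3 possible intermediate vertex sequences; the minimum is 6, attained along the walk 0 → 0 → 2.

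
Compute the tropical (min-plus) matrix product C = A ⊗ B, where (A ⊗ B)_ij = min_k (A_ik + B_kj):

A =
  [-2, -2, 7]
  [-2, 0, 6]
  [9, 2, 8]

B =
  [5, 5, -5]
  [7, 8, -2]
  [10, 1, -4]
A ⊗ B =
  [3, 3, -7]
  [3, 3, -7]
  [9, 9, 0]

Apply the min-plus product entry-by-entry:
  C[0][0] = min over k of (A[0][0] + B[0][0] = -2 + 5 = 3, A[0][1] + B[1][0] = -2 + 7 = 5, A[0][2] + B[2][0] = 7 + 10 = 17) = 3 (attained at k = 0)
  C[0][1] = min over k of (A[0][0] + B[0][1] = -2 + 5 = 3, A[0][1] + B[1][1] = -2 + 8 = 6, A[0][2] + B[2][1] = 7 + 1 = 8) = 3 (attained at k = 0)
  C[0][2] = min over k of (A[0][0] + B[0][2] = -2 + -5 = -7, A[0][1] + B[1][2] = -2 + -2 = -4, A[0][2] + B[2][2] = 7 + -4 = 3) = -7 (attained at k = 0)
  C[1][0] = min over k of (A[1][0] + B[0][0] = -2 + 5 = 3, A[1][1] + B[1][0] = 0 + 7 = 7, A[1][2] + B[2][0] = 6 + 10 = 16) = 3 (attained at k = 0)
  C[1][1] = min over k of (A[1][0] + B[0][1] = -2 + 5 = 3, A[1][1] + B[1][1] = 0 + 8 = 8, A[1][2] + B[2][1] = 6 + 1 = 7) = 3 (attained at k = 0)
  C[1][2] = min over k of (A[1][0] + B[0][2] = -2 + -5 = -7, A[1][1] + B[1][2] = 0 + -2 = -2, A[1][2] + B[2][2] = 6 + -4 = 2) = -7 (attained at k = 0)
  C[2][0] = min over k of (A[2][0] + B[0][0] = 9 + 5 = 14, A[2][1] + B[1][0] = 2 + 7 = 9, A[2][2] + B[2][0] = 8 + 10 = 18) = 9 (attained at k = 1)
  C[2][1] = min over k of (A[2][0] + B[0][1] = 9 + 5 = 14, A[2][1] + B[1][1] = 2 + 8 = 10, A[2][2] + B[2][1] = 8 + 1 = 9) = 9 (attained at k = 2)
  C[2][2] = min over k of (A[2][0] + B[0][2] = 9 + -5 = 4, A[2][1] + B[1][2] = 2 + -2 = 0, A[2][2] + B[2][2] = 8 + -4 = 4) = 0 (attained at k = 1)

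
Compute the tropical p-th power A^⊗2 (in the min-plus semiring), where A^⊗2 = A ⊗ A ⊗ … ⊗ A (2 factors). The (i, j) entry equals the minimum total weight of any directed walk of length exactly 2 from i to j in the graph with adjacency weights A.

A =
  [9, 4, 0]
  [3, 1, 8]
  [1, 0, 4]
A^⊗2 =
  [1, 0, 4]
  [4, 2, 3]
  [3, 1, 1]

Each entry (A^⊗2)_ij equals the minimum over all length-2 walks i = v_0 → v_1 → … → v_2 = j of Σ_t A[v_t][v_{t+1}]. For example, for (i, j) = (0, 2) we minimise over 3 possible intermediate vertex sequences; the minimum is 4, attained along the walk 0 → 2 → 2.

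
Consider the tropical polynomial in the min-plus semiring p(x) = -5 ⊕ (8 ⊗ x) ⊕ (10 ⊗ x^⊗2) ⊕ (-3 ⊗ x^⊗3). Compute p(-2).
p(-2) = -9

A tropical monomial a ⊗ x^⊗i evaluates to a + i · x. Evaluating each term at x = -2:
  Term 0 contributes -5 + 0 · -2 = -5
  Term 1 contributes 8 + 1 · -2 = 6
  Term 2 contributes 10 + 2 · -2 = 6
  Term 3 contributes -3 + 3 · -2 = -9
p(-2) = ⊕ of these = min[-5, 6, 6, -9] = -9.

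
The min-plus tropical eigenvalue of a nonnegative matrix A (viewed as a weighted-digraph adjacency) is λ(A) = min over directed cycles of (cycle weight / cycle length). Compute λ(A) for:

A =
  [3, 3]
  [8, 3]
λ(A) = 3

Enumerate directed cycles and compute their means (weight / length). Sample:
  cycle 0 → 0: weight = 3, length = 1, mean = 3/1 ≈ 3.000
  cycle 1 → 1: weight = 3, length = 1, mean = 3/1 ≈ 3.000
  cycle 0 → 1 → 0: weight = 11, length = 2, mean = 11/2 ≈ 5.500
  cycle 1 → 0 → 1: weight = 11, length = 2, mean = 11/2 ≈ 5.500
Minimum mean = 3.000, attained e.g. along the cycle 0 → 0 with weight 3 and length 1. So λ(A) = 3/1 = 3.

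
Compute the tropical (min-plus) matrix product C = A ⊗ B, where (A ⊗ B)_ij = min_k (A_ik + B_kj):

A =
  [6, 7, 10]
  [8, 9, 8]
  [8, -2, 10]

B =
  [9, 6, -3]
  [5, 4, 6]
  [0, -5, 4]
A ⊗ B =
  [10, 5, 3]
  [8, 3, 5]
  [3, 2, 4]

Apply the min-plus product entry-by-entry:
  C[0][0] = min over k of (A[0][0] + B[0][0] = 6 + 9 = 15, A[0][1] + B[1][0] = 7 + 5 = 12, A[0][2] + B[2][0] = 10 + 0 = 10) = 10 (attained at k = 2)
  C[0][1] = min over k of (A[0][0] + B[0][1] = 6 + 6 = 12, A[0][1] + B[1][1] = 7 + 4 = 11, A[0][2] + B[2][1] = 10 + -5 = 5) = 5 (attained at k = 2)
  C[0][2] = min over k of (A[0][0] + B[0][2] = 6 + -3 = 3, A[0][1] + B[1][2] = 7 + 6 = 13, A[0][2] + B[2][2] = 10 + 4 = 14) = 3 (attained at k = 0)
  C[1][0] = min over k of (A[1][0] + B[0][0] = 8 + 9 = 17, A[1][1] + B[1][0] = 9 + 5 = 14, A[1][2] + B[2][0] = 8 + 0 = 8) = 8 (attained at k = 2)
  C[1][1] = min over k of (A[1][0] + B[0][1] = 8 + 6 = 14, A[1][1] + B[1][1] = 9 + 4 = 13, A[1][2] + B[2][1] = 8 + -5 = 3) = 3 (attained at k = 2)
  C[1][2] = min over k of (A[1][0] + B[0][2] = 8 + -3 = 5, A[1][1] + B[1][2] = 9 + 6 = 15, A[1][2] + B[2][2] = 8 + 4 = 12) = 5 (attained at k = 0)
  C[2][0] = min over k of (A[2][0] + B[0][0] = 8 + 9 = 17, A[2][1] + B[1][0] = -2 + 5 = 3, A[2][2] + B[2][0] = 10 + 0 = 10) = 3 (attained at k = 1)
  C[2][1] = min over k of (A[2][0] + B[0][1] = 8 + 6 = 14, A[2][1] + B[1][1] = -2 + 4 = 2, A[2][2] + B[2][1] = 10 + -5 = 5) = 2 (attained at k = 1)
  C[2][2] = min over k of (A[2][0] + B[0][2] = 8 + -3 = 5, A[2][1] + B[1][2] = -2 + 6 = 4, A[2][2] + B[2][2] = 10 + 4 = 14) = 4 (attained at k = 1)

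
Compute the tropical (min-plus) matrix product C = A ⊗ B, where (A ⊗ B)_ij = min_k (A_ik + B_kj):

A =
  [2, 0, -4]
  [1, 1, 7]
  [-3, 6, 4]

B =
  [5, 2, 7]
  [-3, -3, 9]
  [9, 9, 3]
A ⊗ B =
  [-3, -3, -1]
  [-2, -2, 8]
  [2, -1, 4]

Apply the min-plus product entry-by-entry:
  C[0][0] = min over k of (A[0][0] + B[0][0] = 2 + 5 = 7, A[0][1] + B[1][0] = 0 + -3 = -3, A[0][2] + B[2][0] = -4 + 9 = 5) = -3 (attained at k = 1)
  C[0][1] = min over k of (A[0][0] + B[0][1] = 2 + 2 = 4, A[0][1] + B[1][1] = 0 + -3 = -3, A[0][2] + B[2][1] = -4 + 9 = 5) = -3 (attained at k = 1)
  C[0][2] = min over k of (A[0][0] + B[0][2] = 2 + 7 = 9, A[0][1] + B[1][2] = 0 + 9 = 9, A[0][2] + B[2][2] = -4 + 3 = -1) = -1 (attained at k = 2)
  C[1][0] = min over k of (A[1][0] + B[0][0] = 1 + 5 = 6, A[1][1] + B[1][0] = 1 + -3 = -2, A[1][2] + B[2][0] = 7 + 9 = 16) = -2 (attained at k = 1)
  C[1][1] = min over k of (A[1][0] + B[0][1] = 1 + 2 = 3, A[1][1] + B[1][1] = 1 + -3 = -2, A[1][2] + B[2][1] = 7 + 9 = 16) = -2 (attained at k = 1)
  C[1][2] = min over k of (A[1][0] + B[0][2] = 1 + 7 = 8, A[1][1] + B[1][2] = 1 + 9 = 10, A[1][2] + B[2][2] = 7 + 3 = 10) = 8 (attained at k = 0)
  C[2][0] = min over k of (A[2][0] + B[0][0] = -3 + 5 = 2, A[2][1] + B[1][0] = 6 + -3 = 3, A[2][2] + B[2][0] = 4 + 9 = 13) = 2 (attained at k = 0)
  C[2][1] = min over k of (A[2][0] + B[0][1] = -3 + 2 = -1, A[2][1] + B[1][1] = 6 + -3 = 3, A[2][2] + B[2][1] = 4 + 9 = 13) = -1 (attained at k = 0)
  C[2][2] = min over k of (A[2][0] + B[0][2] = -3 + 7 = 4, A[2][1] + B[1][2] = 6 + 9 = 15, A[2][2] + B[2][2] = 4 + 3 = 7) = 4 (attained at k = 0)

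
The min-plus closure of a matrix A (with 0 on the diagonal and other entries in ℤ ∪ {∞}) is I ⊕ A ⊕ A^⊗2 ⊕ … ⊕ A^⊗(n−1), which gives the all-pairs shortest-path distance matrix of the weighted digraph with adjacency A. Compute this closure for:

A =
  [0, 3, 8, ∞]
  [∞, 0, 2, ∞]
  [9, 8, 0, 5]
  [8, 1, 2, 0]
Closure =
  [0, 3, 5, 10]
  [11, 0, 2, 7]
  [9, 6, 0, 5]
  [8, 1, 2, 0]

This is the Floyd-Warshall all-pairs shortest-path computation. For each intermediate vertex k = 0, 1, …, 3, update dist[i][j] ← min(dist[i][j], dist[i][k] + dist[k][j]). The final matrix gives, for each (i, j), the minimum total weight of any directed path from i to j (possibly empty when i = j).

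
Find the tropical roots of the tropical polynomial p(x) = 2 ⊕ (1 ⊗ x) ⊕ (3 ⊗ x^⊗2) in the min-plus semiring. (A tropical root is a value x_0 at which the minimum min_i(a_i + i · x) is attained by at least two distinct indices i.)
Roots: {-2, 1}

Each tropical root is a break point of the lower envelope of the lines y = a_i + i · x (there are 3 lines, with slopes 0, 1, ..., 2). Only the lines that attain the minimum somewhere contribute to roots; other lines are dominated. Here the surviving (envelope) indices are i = 2, i = 1, i = 0.
Intersections between consecutive envelope lines give the roots: for adjacent envelope indices i < j the intersection is x = (a_i − a_j) / (j − i). Reading off the sorted break points: {-2, 1}.
Verification: at each break x_0, at least two indices attain the minimum of min_i(a_i + i · x_0).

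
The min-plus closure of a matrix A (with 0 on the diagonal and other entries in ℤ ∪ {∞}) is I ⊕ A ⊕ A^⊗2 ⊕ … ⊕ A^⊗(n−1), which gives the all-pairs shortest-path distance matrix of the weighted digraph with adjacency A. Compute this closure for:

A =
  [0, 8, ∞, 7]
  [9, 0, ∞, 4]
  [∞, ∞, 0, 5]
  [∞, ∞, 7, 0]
Closure =
  [0, 8, 14, 7]
  [9, 0, 11, 4]
  [∞, ∞, 0, 5]
  [∞, ∞, 7, 0]

This is the Floyd-Warshall all-pairs shortest-path computation. For each intermediate vertex k = 0, 1, …, 3, update dist[i][j] ← min(dist[i][j], dist[i][k] + dist[k][j]). The final matrix gives, for each (i, j), the minimum total weight of any directed path from i to j (possibly empty when i = j).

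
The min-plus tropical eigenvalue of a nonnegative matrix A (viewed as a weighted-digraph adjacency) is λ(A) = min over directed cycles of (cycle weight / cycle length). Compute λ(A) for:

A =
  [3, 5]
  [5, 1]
λ(A) = 1

Enumerate directed cycles and compute their means (weight / length). Sample:
  cycle 0 → 0: weight = 3, length = 1, mean = 3/1 ≈ 3.000
  cycle 1 → 1: weight = 1, length = 1, mean = 1/1 ≈ 1.000
  cycle 0 → 1 → 0: weight = 10, length = 2, mean = 10/2 ≈ 5.000
  cycle 1 → 0 → 1: weight = 10, length = 2, mean = 10/2 ≈ 5.000
Minimum mean = 1.000, attained e.g. along the cycle 1 → 1 with weight 1 and length 1. So λ(A) = 1/1 = 1.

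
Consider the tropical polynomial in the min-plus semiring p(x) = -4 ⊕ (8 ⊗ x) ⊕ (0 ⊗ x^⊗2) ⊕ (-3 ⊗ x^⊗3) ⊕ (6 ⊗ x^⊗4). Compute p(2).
p(2) = -4

A tropical monomial a ⊗ x^⊗i evaluates to a + i · x. Evaluating each term at x = 2:
  Term 0 contributes -4 + 0 · 2 = -4
  Term 1 contributes 8 + 1 · 2 = 10
  Term 2 contributes 0 + 2 · 2 = 4
  Term 3 contributes -3 + 3 · 2 = 3
  Term 4 contributes 6 + 4 · 2 = 14
p(2) = ⊕ of these = min[-4, 10, 4, 3, 14] = -4.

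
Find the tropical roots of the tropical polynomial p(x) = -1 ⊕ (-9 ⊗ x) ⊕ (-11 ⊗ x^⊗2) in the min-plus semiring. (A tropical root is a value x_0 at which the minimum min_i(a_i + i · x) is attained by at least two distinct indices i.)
Roots: {2, 8}

Each tropical root is a break point of the lower envelope of the lines y = a_i + i · x (there are 3 lines, with slopes 0, 1, ..., 2). Only the lines that attain the minimum somewhere contribute to roots; other lines are dominated. Here the surviving (envelope) indices are i = 2, i = 1, i = 0.
Intersections between consecutive envelope lines give the roots: for adjacent envelope indices i < j the intersection is x = (a_i − a_j) / (j − i). Reading off the sorted break points: {2, 8}.
Verification: at each break x_0, at least two indices attain the minimum of min_i(a_i + i · x_0).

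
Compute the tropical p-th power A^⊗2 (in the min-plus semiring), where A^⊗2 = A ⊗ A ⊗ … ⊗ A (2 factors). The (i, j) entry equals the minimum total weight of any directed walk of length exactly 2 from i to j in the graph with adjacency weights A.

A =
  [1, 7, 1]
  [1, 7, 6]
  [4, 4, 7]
A^⊗2 =
  [2, 5, 2]
  [2, 8, 2]
  [5, 11, 5]

Each entry (A^⊗2)_ij equals the minimum over all length-2 walks i = v_0 → v_1 → … → v_2 = j of Σ_t A[v_t][v_{t+1}]. For example, for (i, j) = (0, 2) we minimise over 3 possible intermediate vertex sequences; the minimum is 2, attained along the walk 0 → 0 → 2.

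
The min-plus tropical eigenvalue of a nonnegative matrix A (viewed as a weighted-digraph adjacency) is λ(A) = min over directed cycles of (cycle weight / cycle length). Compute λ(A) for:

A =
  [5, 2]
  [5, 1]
λ(A) = 1

Enumerate directed cycles and compute their means (weight / length). Sample:
  cycle 0 → 0: weight = 5, length = 1, mean = 5/1 ≈ 5.000
  cycle 1 → 1: weight = 1, length = 1, mean = 1/1 ≈ 1.000
  cycle 0 → 1 → 0: weight = 7, length = 2, mean = 7/2 ≈ 3.500
  cycle 1 → 0 → 1: weight = 7, length = 2, mean = 7/2 ≈ 3.500
Minimum mean = 1.000, attained e.g. along the cycle 1 → 1 with weight 1 and length 1. So λ(A) = 1/1 = 1.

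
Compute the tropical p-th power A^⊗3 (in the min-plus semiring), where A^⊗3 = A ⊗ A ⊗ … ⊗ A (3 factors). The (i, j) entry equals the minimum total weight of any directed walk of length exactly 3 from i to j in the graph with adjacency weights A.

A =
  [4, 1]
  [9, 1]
A^⊗3 =
  [11, 3]
  [11, 3]

Each entry (A^⊗3)_ij equals the minimum over all length-3 walks i = v_0 → v_1 → … → v_3 = j of Σ_t A[v_t][v_{t+1}]. For example, for (i, j) = (0, 1) we minimise over 4 possible intermediate vertex sequences; the minimum is 3, attained along the walk 0 → 1 → 1 → 1.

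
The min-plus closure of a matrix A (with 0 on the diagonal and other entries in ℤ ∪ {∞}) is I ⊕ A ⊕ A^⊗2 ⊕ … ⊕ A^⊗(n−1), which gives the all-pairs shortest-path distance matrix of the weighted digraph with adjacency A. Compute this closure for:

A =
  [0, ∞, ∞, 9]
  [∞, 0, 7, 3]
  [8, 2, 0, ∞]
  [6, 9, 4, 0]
Closure =
  [0, 15, 13, 9]
  [9, 0, 7, 3]
  [8, 2, 0, 5]
  [6, 6, 4, 0]

This is the Floyd-Warshall all-pairs shortest-path computation. For each intermediate vertex k = 0, 1, …, 3, update dist[i][j] ← min(dist[i][j], dist[i][k] + dist[k][j]). The final matrix gives, for each (i, j), the minimum total weight of any directed path from i to j (possibly empty when i = j).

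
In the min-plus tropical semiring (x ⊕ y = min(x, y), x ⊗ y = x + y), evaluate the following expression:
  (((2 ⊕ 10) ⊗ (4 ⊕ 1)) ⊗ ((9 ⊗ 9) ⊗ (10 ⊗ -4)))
(((2 ⊕ 10) ⊗ (4 ⊕ 1)) ⊗ ((9 ⊗ 9) ⊗ (10 ⊗ -4))) = 27

Expand innermost to outermost. Recall ⊕ takes the minimum of its arguments and ⊗ takes their sum. Working out the expression (((2 ⊕ 10) ⊗ (4 ⊕ 1)) ⊗ ((9 ⊗ 9) ⊗ (10 ⊗ -4))) gives 27.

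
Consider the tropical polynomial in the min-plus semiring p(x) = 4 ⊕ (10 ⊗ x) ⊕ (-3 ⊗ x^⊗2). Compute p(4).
p(4) = 4

A tropical monomial a ⊗ x^⊗i evaluates to a + i · x. Evaluating each term at x = 4:
  Term 0 contributes 4 + 0 · 4 = 4
  Term 1 contributes 10 + 1 · 4 = 14
  Term 2 contributes -3 + 2 · 4 = 5
p(4) = ⊕ of these = min[4, 14, 5] = 4.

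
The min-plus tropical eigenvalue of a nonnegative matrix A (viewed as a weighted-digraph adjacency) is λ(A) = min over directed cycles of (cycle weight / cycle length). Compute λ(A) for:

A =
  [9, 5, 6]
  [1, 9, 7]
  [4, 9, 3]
λ(A) = 3

Enumerate directed cycles and compute their means (weight / length). Sample:
  cycle 0 → 0: weight = 9, length = 1, mean = 9/1 ≈ 9.000
  cycle 1 → 1: weight = 9, length = 1, mean = 9/1 ≈ 9.000
  cycle 2 → 2: weight = 3, length = 1, mean = 3/1 ≈ 3.000
  cycle 0 → 1 → 0: weight = 6, length = 2, mean = 6/2 ≈ 3.000
  cycle 0 → 2 → 0: weight = 10, length = 2, mean = 10/2 ≈ 5.000
  cycle 1 → 0 → 1: weight = 6, length = 2, mean = 6/2 ≈ 3.000
Minimum mean = 3.000, attained e.g. along the cycle 2 → 2 with weight 3 and length 1. So λ(A) = 3/1 = 3.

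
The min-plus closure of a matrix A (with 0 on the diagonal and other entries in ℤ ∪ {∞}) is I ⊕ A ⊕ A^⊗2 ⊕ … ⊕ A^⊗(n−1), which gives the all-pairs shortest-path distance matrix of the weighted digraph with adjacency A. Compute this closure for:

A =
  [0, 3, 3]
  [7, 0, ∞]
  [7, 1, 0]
Closure =
  [0, 3, 3]
  [7, 0, 10]
  [7, 1, 0]

This is the Floyd-Warshall all-pairs shortest-path computation. For each intermediate vertex k = 0, 1, …, 2, update dist[i][j] ← min(dist[i][j], dist[i][k] + dist[k][j]). The final matrix gives, for each (i, j), the minimum total weight of any directed path from i to j (possibly empty when i = j).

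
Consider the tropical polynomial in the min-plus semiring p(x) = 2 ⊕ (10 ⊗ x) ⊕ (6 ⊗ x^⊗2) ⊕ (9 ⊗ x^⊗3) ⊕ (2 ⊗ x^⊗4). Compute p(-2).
p(-2) = -6

A tropical monomial a ⊗ x^⊗i evaluates to a + i · x. Evaluating each term at x = -2:
  Term 0 contributes 2 + 0 · -2 = 2
  Term 1 contributes 10 + 1 · -2 = 8
  Term 2 contributes 6 + 2 · -2 = 2
  Term 3 contributes 9 + 3 · -2 = 3
  Term 4 contributes 2 + 4 · -2 = -6
p(-2) = ⊕ of these = min[2, 8, 2, 3, -6] = -6.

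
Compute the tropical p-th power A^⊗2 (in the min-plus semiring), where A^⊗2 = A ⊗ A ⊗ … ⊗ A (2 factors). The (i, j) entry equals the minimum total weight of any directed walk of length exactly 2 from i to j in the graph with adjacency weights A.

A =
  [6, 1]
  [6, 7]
A^⊗2 =
  [7, 7]
  [12, 7]

Each entry (A^⊗2)_ij equals the minimum over all length-2 walks i = v_0 → v_1 → … → v_2 = j of Σ_t A[v_t][v_{t+1}]. For example, for (i, j) = (0, 1) we minimise over 2 possible intermediate vertex sequences; the minimum is 7, attained along the walk 0 → 0 → 1.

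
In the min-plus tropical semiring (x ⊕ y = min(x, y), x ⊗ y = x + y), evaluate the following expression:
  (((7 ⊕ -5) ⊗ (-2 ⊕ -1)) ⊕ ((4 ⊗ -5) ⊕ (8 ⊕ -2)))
(((7 ⊕ -5) ⊗ (-2 ⊕ -1)) ⊕ ((4 ⊗ -5) ⊕ (8 ⊕ -2))) = -7

Expand innermost to outermost. Recall ⊕ takes the minimum of its arguments and ⊗ takes their sum. Working out the expression (((7 ⊕ -5) ⊗ (-2 ⊕ -1)) ⊕ ((4 ⊗ -5) ⊕ (8 ⊕ -2))) gives -7.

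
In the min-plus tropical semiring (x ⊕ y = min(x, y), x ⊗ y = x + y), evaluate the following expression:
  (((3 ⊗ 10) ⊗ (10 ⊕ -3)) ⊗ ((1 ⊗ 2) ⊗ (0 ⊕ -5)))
(((3 ⊗ 10) ⊗ (10 ⊕ -3)) ⊗ ((1 ⊗ 2) ⊗ (0 ⊕ -5))) = 8

Expand innermost to outermost. Recall ⊕ takes the minimum of its arguments and ⊗ takes their sum. Working out the expression (((3 ⊗ 10) ⊗ (10 ⊕ -3)) ⊗ ((1 ⊗ 2) ⊗ (0 ⊕ -5))) gives 8.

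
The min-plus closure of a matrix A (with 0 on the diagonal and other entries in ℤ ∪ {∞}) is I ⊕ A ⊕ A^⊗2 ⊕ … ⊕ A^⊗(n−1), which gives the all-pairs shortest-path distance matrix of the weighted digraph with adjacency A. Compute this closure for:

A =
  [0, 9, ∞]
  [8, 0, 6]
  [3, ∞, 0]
Closure =
  [0, 9, 15]
  [8, 0, 6]
  [3, 12, 0]

This is the Floyd-Warshall all-pairs shortest-path computation. For each intermediate vertex k = 0, 1, …, 2, update dist[i][j] ← min(dist[i][j], dist[i][k] + dist[k][j]). The final matrix gives, for each (i, j), the minimum total weight of any directed path from i to j (possibly empty when i = j).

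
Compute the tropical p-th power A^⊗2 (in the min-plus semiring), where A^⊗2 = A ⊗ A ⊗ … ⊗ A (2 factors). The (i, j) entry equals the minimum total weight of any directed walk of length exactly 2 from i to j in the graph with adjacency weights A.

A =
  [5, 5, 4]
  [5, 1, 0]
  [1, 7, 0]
A^⊗2 =
  [5, 6, 4]
  [1, 2, 0]
  [1, 6, 0]

Each entry (A^⊗2)_ij equals the minimum over all length-2 walks i = v_0 → v_1 → … → v_2 = j of Σ_t A[v_t][v_{t+1}]. For example, for (i, j) = (0, 2) we minimise over 3 possible intermediate vertex sequences; the minimum is 4, attained along the walk 0 → 2 → 2.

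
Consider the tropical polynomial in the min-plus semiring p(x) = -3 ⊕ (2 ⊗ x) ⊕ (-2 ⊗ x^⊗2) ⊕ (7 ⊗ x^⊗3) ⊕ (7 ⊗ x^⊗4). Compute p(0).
p(0) = -3

A tropical monomial a ⊗ x^⊗i evaluates to a + i · x. Evaluating each term at x = 0:
  Term 0 contributes -3 + 0 · 0 = -3
  Term 1 contributes 2 + 1 · 0 = 2
  Term 2 contributes -2 + 2 · 0 = -2
  Term 3 contributes 7 + 3 · 0 = 7
  Term 4 contributes 7 + 4 · 0 = 7
p(0) = ⊕ of these = min[-3, 2, -2, 7, 7] = -3.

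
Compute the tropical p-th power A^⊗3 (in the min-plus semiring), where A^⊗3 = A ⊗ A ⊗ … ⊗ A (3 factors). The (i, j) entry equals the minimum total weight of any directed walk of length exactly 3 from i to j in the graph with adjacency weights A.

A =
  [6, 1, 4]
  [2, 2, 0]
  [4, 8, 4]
A^⊗3 =
  [5, 4, 3]
  [5, 5, 3]
  [7, 7, 5]

Each entry (A^⊗3)_ij equals the minimum over all length-3 walks i = v_0 → v_1 → … → v_3 = j of Σ_t A[v_t][v_{t+1}]. For example, for (i, j) = (0, 2) we minimise over 9 possible intermediate vertex sequences; the minimum is 3, attained along the walk 0 → 1 → 1 → 2.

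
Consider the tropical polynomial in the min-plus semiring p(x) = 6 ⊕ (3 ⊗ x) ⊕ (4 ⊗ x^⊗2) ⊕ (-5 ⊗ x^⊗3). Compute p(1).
p(1) = -2

A tropical monomial a ⊗ x^⊗i evaluates to a + i · x. Evaluating each term at x = 1:
  Term 0 contributes 6 + 0 · 1 = 6
  Term 1 contributes 3 + 1 · 1 = 4
  Term 2 contributes 4 + 2 · 1 = 6
  Term 3 contributes -5 + 3 · 1 = -2
p(1) = ⊕ of these = min[6, 4, 6, -2] = -2.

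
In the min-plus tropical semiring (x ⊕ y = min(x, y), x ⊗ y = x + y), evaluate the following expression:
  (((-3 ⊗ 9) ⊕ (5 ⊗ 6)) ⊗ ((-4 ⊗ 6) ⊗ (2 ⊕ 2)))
(((-3 ⊗ 9) ⊕ (5 ⊗ 6)) ⊗ ((-4 ⊗ 6) ⊗ (2 ⊕ 2))) = 10

Expand innermost to outermost. Recall ⊕ takes the minimum of its arguments and ⊗ takes their sum. Working out the expression (((-3 ⊗ 9) ⊕ (5 ⊗ 6)) ⊗ ((-4 ⊗ 6) ⊗ (2 ⊕ 2))) gives 10.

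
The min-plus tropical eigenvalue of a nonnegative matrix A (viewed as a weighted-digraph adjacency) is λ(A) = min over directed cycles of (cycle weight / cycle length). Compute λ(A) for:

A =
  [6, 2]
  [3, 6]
λ(A) = 5/2

Enumerate directed cycles and compute their means (weight / length). Sample:
  cycle 0 → 0: weight = 6, length = 1, mean = 6/1 ≈ 6.000
  cycle 1 → 1: weight = 6, length = 1, mean = 6/1 ≈ 6.000
  cycle 0 → 1 → 0: weight = 5, length = 2, mean = 5/2 ≈ 2.500
  cycle 1 → 0 → 1: weight = 5, length = 2, mean = 5/2 ≈ 2.500
Minimum mean = 2.500, attained e.g. along the cycle 0 → 1 → 0 with weight 5 and length 2. So λ(A) = 5/2 = 5/2.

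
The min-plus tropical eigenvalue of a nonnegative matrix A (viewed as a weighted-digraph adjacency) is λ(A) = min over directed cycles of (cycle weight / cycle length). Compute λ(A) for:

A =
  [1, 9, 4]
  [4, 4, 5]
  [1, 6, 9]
λ(A) = 1

Enumerate directed cycles and compute their means (weight / length). Sample:
  cycle 0 → 0: weight = 1, length = 1, mean = 1/1 ≈ 1.000
  cycle 1 → 1: weight = 4, length = 1, mean = 4/1 ≈ 4.000
  cycle 2 → 2: weight = 9, length = 1, mean = 9/1 ≈ 9.000
  cycle 0 → 1 → 0: weight = 13, length = 2, mean = 13/2 ≈ 6.500
  cycle 0 → 2 → 0: weight = 5, length = 2, mean = 5/2 ≈ 2.500
  cycle 1 → 0 → 1: weight = 13, length = 2, mean = 13/2 ≈ 6.500
Minimum mean = 1.000, attained e.g. along the cycle 0 → 0 with weight 1 and length 1. So λ(A) = 1/1 = 1.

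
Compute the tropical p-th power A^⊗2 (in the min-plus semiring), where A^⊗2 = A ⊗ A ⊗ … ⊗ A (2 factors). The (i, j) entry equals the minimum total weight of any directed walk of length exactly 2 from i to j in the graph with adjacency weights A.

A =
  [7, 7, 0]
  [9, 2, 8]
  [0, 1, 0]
A^⊗2 =
  [0, 1, 0]
  [8, 4, 8]
  [0, 1, 0]

Each entry (A^⊗2)_ij equals the minimum over all length-2 walks i = v_0 → v_1 → … → v_2 = j of Σ_t A[v_t][v_{t+1}]. For example, for (i, j) = (0, 2) we minimise over 3 possible intermediate vertex sequences; the minimum is 0, attained along the walk 0 → 2 → 2.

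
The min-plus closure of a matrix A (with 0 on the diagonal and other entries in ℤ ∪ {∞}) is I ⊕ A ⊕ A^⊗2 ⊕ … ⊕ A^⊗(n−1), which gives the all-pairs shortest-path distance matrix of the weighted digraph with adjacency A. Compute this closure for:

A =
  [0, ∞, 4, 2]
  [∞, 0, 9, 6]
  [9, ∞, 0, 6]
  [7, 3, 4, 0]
Closure =
  [0, 5, 4, 2]
  [13, 0, 9, 6]
  [9, 9, 0, 6]
  [7, 3, 4, 0]

This is the Floyd-Warshall all-pairs shortest-path computation. For each intermediate vertex k = 0, 1, …, 3, update dist[i][j] ← min(dist[i][j], dist[i][k] + dist[k][j]). The final matrix gives, for each (i, j), the minimum total weight of any directed path from i to j (possibly empty when i = j).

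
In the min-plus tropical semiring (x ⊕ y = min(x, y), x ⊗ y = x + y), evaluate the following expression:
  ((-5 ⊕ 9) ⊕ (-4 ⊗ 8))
((-5 ⊕ 9) ⊕ (-4 ⊗ 8)) = -5

Expand innermost to outermost. Recall ⊕ takes the minimum of its arguments and ⊗ takes their sum. Working out the expression ((-5 ⊕ 9) ⊕ (-4 ⊗ 8)) gives -5.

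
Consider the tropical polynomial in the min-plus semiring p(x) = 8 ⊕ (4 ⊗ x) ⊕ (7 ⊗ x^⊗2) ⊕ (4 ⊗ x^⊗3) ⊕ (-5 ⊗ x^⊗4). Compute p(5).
p(5) = 8

A tropical monomial a ⊗ x^⊗i evaluates to a + i · x. Evaluating each term at x = 5:
  Term 0 contributes 8 + 0 · 5 = 8
  Term 1 contributes 4 + 1 · 5 = 9
  Term 2 contributes 7 + 2 · 5 = 17
  Term 3 contributes 4 + 3 · 5 = 19
  Term 4 contributes -5 + 4 · 5 = 15
p(5) = ⊕ of these = min[8, 9, 17, 19, 15] = 8.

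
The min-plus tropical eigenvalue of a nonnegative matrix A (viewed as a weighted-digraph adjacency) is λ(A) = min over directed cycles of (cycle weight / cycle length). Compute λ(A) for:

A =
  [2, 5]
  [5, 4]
λ(A) = 2

Enumerate directed cycles and compute their means (weight / length). Sample:
  cycle 0 → 0: weight = 2, length = 1, mean = 2/1 ≈ 2.000
  cycle 1 → 1: weight = 4, length = 1, mean = 4/1 ≈ 4.000
  cycle 0 → 1 → 0: weight = 10, length = 2, mean = 10/2 ≈ 5.000
  cycle 1 → 0 → 1: weight = 10, length = 2, mean = 10/2 ≈ 5.000
Minimum mean = 2.000, attained e.g. along the cycle 0 → 0 with weight 2 and length 1. So λ(A) = 2/1 = 2.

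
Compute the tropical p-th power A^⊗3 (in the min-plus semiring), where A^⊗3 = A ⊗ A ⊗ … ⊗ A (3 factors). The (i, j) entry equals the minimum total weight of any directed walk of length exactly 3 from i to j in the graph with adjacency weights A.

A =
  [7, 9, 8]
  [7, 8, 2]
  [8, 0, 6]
A^⊗3 =
  [15, 11, 10]
  [9, 8, 4]
  [10, 2, 8]

Each entry (A^⊗3)_ij equals the minimum over all length-3 walks i = v_0 → v_1 → … → v_3 = j of Σ_t A[v_t][v_{t+1}]. For example, for (i, j) = (0, 2) we minimise over 9 possible intermediate vertex sequences; the minimum is 10, attained along the walk 0 → 2 → 1 → 2.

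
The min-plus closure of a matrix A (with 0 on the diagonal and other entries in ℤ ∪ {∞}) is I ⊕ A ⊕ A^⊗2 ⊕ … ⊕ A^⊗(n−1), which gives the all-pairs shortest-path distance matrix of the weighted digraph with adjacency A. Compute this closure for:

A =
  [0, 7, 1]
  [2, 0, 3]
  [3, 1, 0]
Closure =
  [0, 2, 1]
  [2, 0, 3]
  [3, 1, 0]

This is the Floyd-Warshall all-pairs shortest-path computation. For each intermediate vertex k = 0, 1, …, 2, update dist[i][j] ← min(dist[i][j], dist[i][k] + dist[k][j]). The final matrix gives, for each (i, j), the minimum total weight of any directed path from i to j (possibly empty when i = j).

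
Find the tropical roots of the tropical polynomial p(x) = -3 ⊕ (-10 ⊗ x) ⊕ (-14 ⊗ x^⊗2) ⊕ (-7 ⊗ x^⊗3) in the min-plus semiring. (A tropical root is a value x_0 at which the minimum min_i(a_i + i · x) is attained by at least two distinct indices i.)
Roots: {-7, 4, 7}

Each tropical root is a break point of the lower envelope of the lines y = a_i + i · x (there are 4 lines, with slopes 0, 1, ..., 3). Only the lines that attain the minimum somewhere contribute to roots; other lines are dominated. Here the surviving (envelope) indices are i = 3, i = 2, i = 1, i = 0.
Intersections between consecutive envelope lines give the roots: for adjacent envelope indices i < j the intersection is x = (a_i − a_j) / (j − i). Reading off the sorted break points: {-7, 4, 7}.
Verification: at each break x_0, at least two indices attain the minimum of min_i(a_i + i · x_0).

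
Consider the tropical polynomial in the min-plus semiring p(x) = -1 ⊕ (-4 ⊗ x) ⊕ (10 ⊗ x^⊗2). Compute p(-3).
p(-3) = -7

A tropical monomial a ⊗ x^⊗i evaluates to a + i · x. Evaluating each term at x = -3:
  Term 0 contributes -1 + 0 · -3 = -1
  Term 1 contributes -4 + 1 · -3 = -7
  Term 2 contributes 10 + 2 · -3 = 4
p(-3) = ⊕ of these = min[-1, -7, 4] = -7.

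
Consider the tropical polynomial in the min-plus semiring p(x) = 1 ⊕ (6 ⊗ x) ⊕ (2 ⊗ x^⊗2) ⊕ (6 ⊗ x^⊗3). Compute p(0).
p(0) = 1

A tropical monomial a ⊗ x^⊗i evaluates to a + i · x. Evaluating each term at x = 0:
  Term 0 contributes 1 + 0 · 0 = 1
  Term 1 contributes 6 + 1 · 0 = 6
  Term 2 contributes 2 + 2 · 0 = 2
  Term 3 contributes 6 + 3 · 0 = 6
p(0) = ⊕ of these = min[1, 6, 2, 6] = 1.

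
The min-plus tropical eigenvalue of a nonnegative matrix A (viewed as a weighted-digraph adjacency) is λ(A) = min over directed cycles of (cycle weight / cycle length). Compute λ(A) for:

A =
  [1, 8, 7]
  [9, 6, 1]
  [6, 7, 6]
λ(A) = 1

Enumerate directed cycles and compute their means (weight / length). Sample:
  cycle 0 → 0: weight = 1, length = 1, mean = 1/1 ≈ 1.000
  cycle 1 → 1: weight = 6, length = 1, mean = 6/1 ≈ 6.000
  cycle 2 → 2: weight = 6, length = 1, mean = 6/1 ≈ 6.000
  cycle 0 → 1 → 0: weight = 17, length = 2, mean = 17/2 ≈ 8.500
  cycle 0 → 2 → 0: weight = 13, length = 2, mean = 13/2 ≈ 6.500
  cycle 1 → 0 → 1: weight = 17, length = 2, mean = 17/2 ≈ 8.500
Minimum mean = 1.000, attained e.g. along the cycle 0 → 0 with weight 1 and length 1. So λ(A) = 1/1 = 1.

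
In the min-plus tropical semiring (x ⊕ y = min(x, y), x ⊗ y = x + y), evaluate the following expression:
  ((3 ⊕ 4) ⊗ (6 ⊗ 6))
((3 ⊕ 4) ⊗ (6 ⊗ 6)) = 15

Expand innermost to outermost. Recall ⊕ takes the minimum of its arguments and ⊗ takes their sum. Working out the expression ((3 ⊕ 4) ⊗ (6 ⊗ 6)) gives 15.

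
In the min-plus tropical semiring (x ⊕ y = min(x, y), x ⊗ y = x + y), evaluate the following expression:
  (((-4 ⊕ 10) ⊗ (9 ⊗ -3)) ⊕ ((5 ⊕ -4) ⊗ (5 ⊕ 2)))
(((-4 ⊕ 10) ⊗ (9 ⊗ -3)) ⊕ ((5 ⊕ -4) ⊗ (5 ⊕ 2))) = -2

Expand innermost to outermost. Recall ⊕ takes the minimum of its arguments and ⊗ takes their sum. Working out the expression (((-4 ⊕ 10) ⊗ (9 ⊗ -3)) ⊕ ((5 ⊕ -4) ⊗ (5 ⊕ 2))) gives -2.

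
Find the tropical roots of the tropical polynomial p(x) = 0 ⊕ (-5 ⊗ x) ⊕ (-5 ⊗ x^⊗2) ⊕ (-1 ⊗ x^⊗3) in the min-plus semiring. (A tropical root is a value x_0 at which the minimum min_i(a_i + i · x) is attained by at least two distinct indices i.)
Roots: {-4, 0, 5}

Each tropical root is a break point of the lower envelope of the lines y = a_i + i · x (there are 4 lines, with slopes 0, 1, ..., 3). Only the lines that attain the minimum somewhere contribute to roots; other lines are dominated. Here the surviving (envelope) indices are i = 3, i = 2, i = 1, i = 0.
Intersections between consecutive envelope lines give the roots: for adjacent envelope indices i < j the intersection is x = (a_i − a_j) / (j − i). Reading off the sorted break points: {-4, 0, 5}.
Verification: at each break x_0, at least two indices attain the minimum of min_i(a_i + i · x_0).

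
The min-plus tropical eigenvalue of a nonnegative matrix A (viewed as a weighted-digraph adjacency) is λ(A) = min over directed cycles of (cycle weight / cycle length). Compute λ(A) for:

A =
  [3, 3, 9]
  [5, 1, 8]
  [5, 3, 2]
λ(A) = 1

Enumerate directed cycles and compute their means (weight / length). Sample:
  cycle 0 → 0: weight = 3, length = 1, mean = 3/1 ≈ 3.000
  cycle 1 → 1: weight = 1, length = 1, mean = 1/1 ≈ 1.000
  cycle 2 → 2: weight = 2, length = 1, mean = 2/1 ≈ 2.000
  cycle 0 → 1 → 0: weight = 8, length = 2, mean = 8/2 ≈ 4.000
  cycle 0 → 2 → 0: weight = 14, length = 2, mean = 14/2 ≈ 7.000
  cycle 1 → 0 → 1: weight = 8, length = 2, mean = 8/2 ≈ 4.000
Minimum mean = 1.000, attained e.g. along the cycle 1 → 1 with weight 1 and length 1. So λ(A) = 1/1 = 1.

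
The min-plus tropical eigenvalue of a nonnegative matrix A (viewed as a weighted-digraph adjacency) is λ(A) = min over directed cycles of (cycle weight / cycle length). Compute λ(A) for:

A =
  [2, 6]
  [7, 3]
λ(A) = 2

Enumerate directed cycles and compute their means (weight / length). Sample:
  cycle 0 → 0: weight = 2, length = 1, mean = 2/1 ≈ 2.000
  cycle 1 → 1: weight = 3, length = 1, mean = 3/1 ≈ 3.000
  cycle 0 → 1 → 0: weight = 13, length = 2, mean = 13/2 ≈ 6.500
  cycle 1 → 0 → 1: weight = 13, length = 2, mean = 13/2 ≈ 6.500
Minimum mean = 2.000, attained e.g. along the cycle 0 → 0 with weight 2 and length 1. So λ(A) = 2/1 = 2.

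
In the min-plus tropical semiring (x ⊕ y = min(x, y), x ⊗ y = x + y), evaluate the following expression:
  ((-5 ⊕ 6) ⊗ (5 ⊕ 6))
((-5 ⊕ 6) ⊗ (5 ⊕ 6)) = 0

Expand innermost to outermost. Recall ⊕ takes the minimum of its arguments and ⊗ takes their sum. Working out the expression ((-5 ⊕ 6) ⊗ (5 ⊕ 6)) gives 0.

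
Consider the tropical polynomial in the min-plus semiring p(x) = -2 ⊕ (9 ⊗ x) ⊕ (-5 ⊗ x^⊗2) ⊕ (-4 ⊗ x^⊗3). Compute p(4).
p(4) = -2

A tropical monomial a ⊗ x^⊗i evaluates to a + i · x. Evaluating each term at x = 4:
  Term 0 contributes -2 + 0 · 4 = -2
  Term 1 contributes 9 + 1 · 4 = 13
  Term 2 contributes -5 + 2 · 4 = 3
  Term 3 contributes -4 + 3 · 4 = 8
p(4) = ⊕ of these = min[-2, 13, 3, 8] = -2.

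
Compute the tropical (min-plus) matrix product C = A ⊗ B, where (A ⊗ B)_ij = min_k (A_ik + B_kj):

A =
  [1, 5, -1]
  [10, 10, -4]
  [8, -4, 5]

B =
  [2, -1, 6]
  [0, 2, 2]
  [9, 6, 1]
A ⊗ B =
  [3, 0, 0]
  [5, 2, -3]
  [-4, -2, -2]

Apply the min-plus product entry-by-entry:
  C[0][0] = min over k of (A[0][0] + B[0][0] = 1 + 2 = 3, A[0][1] + B[1][0] = 5 + 0 = 5, A[0][2] + B[2][0] = -1 + 9 = 8) = 3 (attained at k = 0)
  C[0][1] = min over k of (A[0][0] + B[0][1] = 1 + -1 = 0, A[0][1] + B[1][1] = 5 + 2 = 7, A[0][2] + B[2][1] = -1 + 6 = 5) = 0 (attained at k = 0)
  C[0][2] = min over k of (A[0][0] + B[0][2] = 1 + 6 = 7, A[0][1] + B[1][2] = 5 + 2 = 7, A[0][2] + B[2][2] = -1 + 1 = 0) = 0 (attained at k = 2)
  C[1][0] = min over k of (A[1][0] + B[0][0] = 10 + 2 = 12, A[1][1] + B[1][0] = 10 + 0 = 10, A[1][2] + B[2][0] = -4 + 9 = 5) = 5 (attained at k = 2)
  C[1][1] = min over k of (A[1][0] + B[0][1] = 10 + -1 = 9, A[1][1] + B[1][1] = 10 + 2 = 12, A[1][2] + B[2][1] = -4 + 6 = 2) = 2 (attained at k = 2)
  C[1][2] = min over k of (A[1][0] + B[0][2] = 10 + 6 = 16, A[1][1] + B[1][2] = 10 + 2 = 12, A[1][2] + B[2][2] = -4 + 1 = -3) = -3 (attained at k = 2)
  C[2][0] = min over k of (A[2][0] + B[0][0] = 8 + 2 = 10, A[2][1] + B[1][0] = -4 + 0 = -4, A[2][2] + B[2][0] = 5 + 9 = 14) = -4 (attained at k = 1)
  C[2][1] = min over k of (A[2][0] + B[0][1] = 8 + -1 = 7, A[2][1] + B[1][1] = -4 + 2 = -2, A[2][2] + B[2][1] = 5 + 6 = 11) = -2 (attained at k = 1)
  C[2][2] = min over k of (A[2][0] + B[0][2] = 8 + 6 = 14, A[2][1] + B[1][2] = -4 + 2 = -2, A[2][2] + B[2][2] = 5 + 1 = 6) = -2 (attained at k = 1)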